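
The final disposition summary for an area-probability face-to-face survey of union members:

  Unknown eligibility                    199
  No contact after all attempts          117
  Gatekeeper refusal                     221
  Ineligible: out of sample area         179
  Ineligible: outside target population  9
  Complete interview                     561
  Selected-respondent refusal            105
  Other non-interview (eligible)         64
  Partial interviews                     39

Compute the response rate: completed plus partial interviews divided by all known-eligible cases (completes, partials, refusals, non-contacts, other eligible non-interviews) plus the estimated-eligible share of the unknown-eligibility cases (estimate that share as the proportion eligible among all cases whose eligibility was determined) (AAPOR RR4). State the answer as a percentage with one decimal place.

Declined to participate = 221 + 105 = 326
Screened out, ineligible = 9 + 179 = 188
Numerator → 561 + 39 = 600
Determined eligible → 561 + 39 + 326 + 117 + 64 = 1107
e = 1107 / (1107 + 188) = 1107 / 1295 = 0.8548
Estimated eligible among unknowns → 0.8548 × 199 = 170.11
Denominator → 1107 + 170.11 = 1277.11
RR4 = 600 / 1277.11 = 0.4698

47.0%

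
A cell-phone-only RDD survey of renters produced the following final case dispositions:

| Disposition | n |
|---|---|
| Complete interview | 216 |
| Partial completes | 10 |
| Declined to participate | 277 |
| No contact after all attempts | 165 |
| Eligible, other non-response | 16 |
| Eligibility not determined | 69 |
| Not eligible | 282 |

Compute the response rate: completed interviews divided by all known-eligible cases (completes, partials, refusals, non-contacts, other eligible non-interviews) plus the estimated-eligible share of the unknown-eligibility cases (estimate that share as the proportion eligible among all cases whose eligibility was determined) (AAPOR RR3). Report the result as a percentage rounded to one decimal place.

29.5%

Num → 216
Determined eligible → 216 + 10 + 277 + 165 + 16 = 684
e = 684 / (684 + 282) = 684 / 966 = 0.7081
Estimated eligible among unknowns → 0.7081 × 69 = 48.86
Denom → 684 + 48.86 = 732.86
RR3 = 216 / 732.86 = 0.2947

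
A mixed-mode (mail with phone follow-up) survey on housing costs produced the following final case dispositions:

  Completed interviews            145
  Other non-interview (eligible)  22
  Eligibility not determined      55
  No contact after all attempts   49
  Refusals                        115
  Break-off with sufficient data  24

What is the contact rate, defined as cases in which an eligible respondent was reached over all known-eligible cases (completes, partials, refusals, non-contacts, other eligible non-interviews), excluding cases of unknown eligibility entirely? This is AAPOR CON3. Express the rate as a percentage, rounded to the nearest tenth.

Numerator: 145 + 24 + 115 + 22 = 306
Denom: 145 + 24 + 115 + 49 + 22 = 355
CON3 = 306 / 355 = 0.8620

86.2%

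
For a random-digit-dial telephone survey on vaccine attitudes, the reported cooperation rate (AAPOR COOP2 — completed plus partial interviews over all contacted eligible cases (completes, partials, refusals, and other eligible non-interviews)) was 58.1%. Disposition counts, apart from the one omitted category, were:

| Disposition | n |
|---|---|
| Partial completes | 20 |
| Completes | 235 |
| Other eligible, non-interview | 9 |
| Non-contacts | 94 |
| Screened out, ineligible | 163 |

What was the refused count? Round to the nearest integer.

Numerator = 235 + 20 = 255
COOP2 = 255 / D = 0.581
D = 255 / 0.581 = 438.9
Remaining denominator categories sum to 264
refused = 438.9 − 264 ≈ 175

175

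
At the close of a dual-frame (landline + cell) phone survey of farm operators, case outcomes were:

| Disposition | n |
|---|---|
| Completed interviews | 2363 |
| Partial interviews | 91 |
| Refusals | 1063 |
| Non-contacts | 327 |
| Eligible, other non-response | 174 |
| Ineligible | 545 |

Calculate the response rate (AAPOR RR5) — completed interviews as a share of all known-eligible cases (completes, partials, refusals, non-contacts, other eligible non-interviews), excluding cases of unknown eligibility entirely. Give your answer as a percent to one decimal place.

Numerator: 2363
Denominator: 2363 + 91 + 1063 + 327 + 174 = 4018
RR5 = 2363 / 4018 = 0.5881

58.8%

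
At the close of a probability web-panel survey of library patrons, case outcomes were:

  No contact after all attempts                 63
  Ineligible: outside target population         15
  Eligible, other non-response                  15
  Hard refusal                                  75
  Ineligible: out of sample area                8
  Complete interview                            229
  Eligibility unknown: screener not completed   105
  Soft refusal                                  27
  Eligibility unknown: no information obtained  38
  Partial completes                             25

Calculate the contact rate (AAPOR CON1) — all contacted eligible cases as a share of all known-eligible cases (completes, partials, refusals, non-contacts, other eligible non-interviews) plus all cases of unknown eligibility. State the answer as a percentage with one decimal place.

Declined to participate = 75 + 27 = 102
Undetermined eligibility = 105 + 38 = 143
Not eligible = 15 + 8 = 23
Top = 229 + 25 + 102 + 15 = 371
Base = 229 + 25 + 102 + 63 + 15 + 143 = 577
CON1 = 371 / 577 = 0.6430

64.3%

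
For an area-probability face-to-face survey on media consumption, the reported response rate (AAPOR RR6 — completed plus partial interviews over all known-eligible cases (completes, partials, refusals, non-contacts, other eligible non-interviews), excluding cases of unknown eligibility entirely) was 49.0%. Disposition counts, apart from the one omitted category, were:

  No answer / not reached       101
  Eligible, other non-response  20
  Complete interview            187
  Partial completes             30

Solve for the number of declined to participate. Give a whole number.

105

Top = 187 + 30 = 217
RR6 = 217 / D = 0.490
D = 217 / 0.490 = 442.9
Other denominator terms total 338
declined to participate = 442.9 − 338 ≈ 105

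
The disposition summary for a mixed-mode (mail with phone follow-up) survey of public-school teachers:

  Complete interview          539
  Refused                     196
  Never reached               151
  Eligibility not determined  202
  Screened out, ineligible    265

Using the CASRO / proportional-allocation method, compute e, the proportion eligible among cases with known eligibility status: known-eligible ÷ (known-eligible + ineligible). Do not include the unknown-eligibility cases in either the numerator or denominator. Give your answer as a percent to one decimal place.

77.0%

Determined eligible: 539 + 196 + 151 = 886
e = 886 / (886 + 265) = 886 / 1151 = 0.7698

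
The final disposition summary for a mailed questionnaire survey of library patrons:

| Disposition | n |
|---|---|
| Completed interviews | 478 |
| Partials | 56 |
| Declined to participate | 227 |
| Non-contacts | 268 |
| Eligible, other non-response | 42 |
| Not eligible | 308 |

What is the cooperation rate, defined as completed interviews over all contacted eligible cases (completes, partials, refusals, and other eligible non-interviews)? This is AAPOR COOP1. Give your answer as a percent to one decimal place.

59.5%

Num = 478
Denominator = 478 + 56 + 227 + 42 = 803
COOP1 = 478 / 803 = 0.5953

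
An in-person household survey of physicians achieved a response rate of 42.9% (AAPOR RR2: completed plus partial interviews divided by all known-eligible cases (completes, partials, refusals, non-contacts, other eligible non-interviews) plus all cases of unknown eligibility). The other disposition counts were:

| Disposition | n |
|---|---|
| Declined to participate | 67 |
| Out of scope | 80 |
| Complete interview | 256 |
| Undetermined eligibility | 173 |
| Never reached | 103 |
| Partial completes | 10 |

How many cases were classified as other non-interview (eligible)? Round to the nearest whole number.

11

Top: 256 + 10 = 266
RR2 = 266 / D = 0.429
D = 266 / 0.429 = 620.0
Remaining denominator categories sum to 609
other non-interview (eligible) = 620.0 − 609 ≈ 11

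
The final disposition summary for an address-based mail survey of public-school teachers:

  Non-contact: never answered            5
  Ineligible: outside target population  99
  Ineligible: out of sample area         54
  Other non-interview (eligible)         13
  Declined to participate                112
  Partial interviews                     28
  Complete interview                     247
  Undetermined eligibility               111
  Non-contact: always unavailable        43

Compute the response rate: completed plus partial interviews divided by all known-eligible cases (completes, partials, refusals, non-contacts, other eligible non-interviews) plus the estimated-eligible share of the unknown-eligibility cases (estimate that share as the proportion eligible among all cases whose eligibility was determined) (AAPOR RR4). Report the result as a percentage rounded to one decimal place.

51.8%

Never reached = 5 + 43 = 48
Screened out, ineligible = 99 + 54 = 153
Top → 247 + 28 = 275
Determined eligible → 247 + 28 + 112 + 48 + 13 = 448
e = 448 / (448 + 153) = 448 / 601 = 0.7454
Eligible share of unknowns → 0.7454 × 111 = 82.74
Denominator → 448 + 82.74 = 530.74
RR4 = 275 / 530.74 = 0.5181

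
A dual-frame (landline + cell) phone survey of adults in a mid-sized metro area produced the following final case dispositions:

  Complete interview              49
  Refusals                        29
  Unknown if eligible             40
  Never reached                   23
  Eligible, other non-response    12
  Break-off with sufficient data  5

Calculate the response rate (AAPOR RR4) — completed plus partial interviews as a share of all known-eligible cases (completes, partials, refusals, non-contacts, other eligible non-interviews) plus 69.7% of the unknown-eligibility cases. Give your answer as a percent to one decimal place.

Num: 49 + 5 = 54
Eligible (known): 49 + 5 + 29 + 23 + 12 = 118
e × U: 0.6970 × 40 = 27.88
Denominator: 118 + 27.88 = 145.88
RR4 = 54 / 145.88 = 0.3702

37.0%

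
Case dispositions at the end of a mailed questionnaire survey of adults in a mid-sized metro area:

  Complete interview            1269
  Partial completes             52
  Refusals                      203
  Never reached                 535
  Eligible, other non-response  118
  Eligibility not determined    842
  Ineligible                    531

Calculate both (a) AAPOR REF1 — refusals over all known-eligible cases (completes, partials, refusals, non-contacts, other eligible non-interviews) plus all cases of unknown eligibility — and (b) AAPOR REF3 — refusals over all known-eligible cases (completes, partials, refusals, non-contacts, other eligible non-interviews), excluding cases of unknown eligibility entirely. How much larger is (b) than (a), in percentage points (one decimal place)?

2.6

Top → 203
Denominator → 1269 + 52 + 203 + 535 + 118 + 842 = 3019
REF1 = 203 / 3019 = 0.0672
Denominator → 1269 + 52 + 203 + 535 + 118 = 2177
REF3 = 203 / 2177 = 0.0932
Difference = 9.32 − 6.72 = 2.60 percentage points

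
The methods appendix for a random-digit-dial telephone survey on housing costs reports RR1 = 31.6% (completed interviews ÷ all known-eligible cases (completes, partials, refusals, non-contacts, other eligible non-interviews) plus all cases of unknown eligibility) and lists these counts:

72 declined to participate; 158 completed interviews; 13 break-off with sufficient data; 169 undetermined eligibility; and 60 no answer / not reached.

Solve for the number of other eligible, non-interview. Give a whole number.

RR1 = 158 / D = 0.316
D = 158 / 0.316 = 500.0
Remaining denominator categories sum to 472
other eligible, non-interview = 500.0 − 472 ≈ 28

28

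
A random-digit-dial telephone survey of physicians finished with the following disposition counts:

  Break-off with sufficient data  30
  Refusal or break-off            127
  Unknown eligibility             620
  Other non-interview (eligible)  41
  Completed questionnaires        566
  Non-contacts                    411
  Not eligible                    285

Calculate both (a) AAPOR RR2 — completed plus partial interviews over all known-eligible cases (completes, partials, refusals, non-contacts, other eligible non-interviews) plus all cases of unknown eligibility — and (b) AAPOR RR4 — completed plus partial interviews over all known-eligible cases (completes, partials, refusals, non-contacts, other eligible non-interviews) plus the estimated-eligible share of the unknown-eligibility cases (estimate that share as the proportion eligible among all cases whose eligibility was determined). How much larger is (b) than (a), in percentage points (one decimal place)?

Numerator = 566 + 30 = 596
Denom = 566 + 30 + 127 + 411 + 41 + 620 = 1795
RR2 = 596 / 1795 = 0.3320
Eligible (known) = 566 + 30 + 127 + 411 + 41 = 1175
e = 1175 / (1175 + 285) = 1175 / 1460 = 0.8048
e × U = 0.8048 × 620 = 498.98
Denom = 1175 + 498.98 = 1673.98
RR4 = 596 / 1673.98 = 0.3560
Difference = 35.60 − 33.20 = 2.40 percentage points

2.4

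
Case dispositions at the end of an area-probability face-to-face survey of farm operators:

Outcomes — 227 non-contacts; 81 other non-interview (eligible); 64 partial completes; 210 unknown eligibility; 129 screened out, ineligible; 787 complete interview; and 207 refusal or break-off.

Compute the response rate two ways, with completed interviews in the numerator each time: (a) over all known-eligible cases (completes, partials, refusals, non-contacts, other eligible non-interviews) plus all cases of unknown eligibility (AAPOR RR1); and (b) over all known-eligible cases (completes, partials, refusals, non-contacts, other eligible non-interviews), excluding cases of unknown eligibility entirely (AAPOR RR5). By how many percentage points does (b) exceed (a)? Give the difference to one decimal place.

7.7

Top → 787
Denom → 787 + 64 + 207 + 227 + 81 + 210 = 1576
RR1 = 787 / 1576 = 0.4994
Denom → 787 + 64 + 207 + 227 + 81 = 1366
RR5 = 787 / 1366 = 0.5761
Difference = 57.61 − 49.94 = 7.67 percentage points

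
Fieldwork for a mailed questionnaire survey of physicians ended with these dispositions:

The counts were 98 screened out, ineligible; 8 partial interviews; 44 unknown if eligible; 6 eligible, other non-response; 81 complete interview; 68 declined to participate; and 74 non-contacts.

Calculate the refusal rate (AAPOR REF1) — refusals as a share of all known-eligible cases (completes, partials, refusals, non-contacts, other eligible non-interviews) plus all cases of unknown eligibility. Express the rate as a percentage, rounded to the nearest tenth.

Num: 68
Denom: 81 + 8 + 68 + 74 + 6 + 44 = 281
REF1 = 68 / 281 = 0.2420

24.2%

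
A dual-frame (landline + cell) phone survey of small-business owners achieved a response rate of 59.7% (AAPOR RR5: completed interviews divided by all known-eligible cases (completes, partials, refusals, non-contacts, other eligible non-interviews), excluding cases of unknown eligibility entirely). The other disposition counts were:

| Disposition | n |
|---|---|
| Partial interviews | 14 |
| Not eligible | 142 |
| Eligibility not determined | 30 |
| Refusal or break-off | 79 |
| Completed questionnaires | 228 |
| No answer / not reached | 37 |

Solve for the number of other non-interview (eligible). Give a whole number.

RR5 = 228 / D = 0.597
D = 228 / 0.597 = 381.9
Remaining denominator categories sum to 358
other non-interview (eligible) = 381.9 − 358 ≈ 24

24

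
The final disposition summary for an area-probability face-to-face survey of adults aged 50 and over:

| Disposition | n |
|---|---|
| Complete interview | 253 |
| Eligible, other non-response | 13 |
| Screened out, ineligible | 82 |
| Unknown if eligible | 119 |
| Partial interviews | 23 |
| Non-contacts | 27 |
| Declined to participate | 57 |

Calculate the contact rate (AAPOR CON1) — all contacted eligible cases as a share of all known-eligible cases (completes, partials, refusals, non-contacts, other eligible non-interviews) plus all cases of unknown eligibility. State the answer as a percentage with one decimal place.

70.3%

Num: 253 + 23 + 57 + 13 = 346
Denominator: 253 + 23 + 57 + 27 + 13 + 119 = 492
CON1 = 346 / 492 = 0.7033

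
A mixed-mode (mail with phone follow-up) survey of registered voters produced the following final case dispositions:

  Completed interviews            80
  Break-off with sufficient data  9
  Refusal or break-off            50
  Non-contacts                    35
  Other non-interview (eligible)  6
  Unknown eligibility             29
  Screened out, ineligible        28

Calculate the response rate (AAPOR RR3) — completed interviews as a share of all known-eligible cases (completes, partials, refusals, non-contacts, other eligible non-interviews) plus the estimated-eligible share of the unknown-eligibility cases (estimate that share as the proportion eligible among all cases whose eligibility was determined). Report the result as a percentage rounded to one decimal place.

Top = 80
Eligible (known) = 80 + 9 + 50 + 35 + 6 = 180
e = 180 / (180 + 28) = 180 / 208 = 0.8654
Estimated eligible among unknowns = 0.8654 × 29 = 25.10
Base = 180 + 25.10 = 205.10
RR3 = 80 / 205.10 = 0.3901

39.0%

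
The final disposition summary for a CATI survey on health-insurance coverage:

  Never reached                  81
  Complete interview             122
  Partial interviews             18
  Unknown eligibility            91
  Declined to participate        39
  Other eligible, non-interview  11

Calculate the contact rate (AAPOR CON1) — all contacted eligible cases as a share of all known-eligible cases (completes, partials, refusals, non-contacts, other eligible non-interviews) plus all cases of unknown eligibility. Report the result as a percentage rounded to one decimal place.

Numerator → 122 + 18 + 39 + 11 = 190
Denom → 122 + 18 + 39 + 81 + 11 + 91 = 362
CON1 = 190 / 362 = 0.5249

52.5%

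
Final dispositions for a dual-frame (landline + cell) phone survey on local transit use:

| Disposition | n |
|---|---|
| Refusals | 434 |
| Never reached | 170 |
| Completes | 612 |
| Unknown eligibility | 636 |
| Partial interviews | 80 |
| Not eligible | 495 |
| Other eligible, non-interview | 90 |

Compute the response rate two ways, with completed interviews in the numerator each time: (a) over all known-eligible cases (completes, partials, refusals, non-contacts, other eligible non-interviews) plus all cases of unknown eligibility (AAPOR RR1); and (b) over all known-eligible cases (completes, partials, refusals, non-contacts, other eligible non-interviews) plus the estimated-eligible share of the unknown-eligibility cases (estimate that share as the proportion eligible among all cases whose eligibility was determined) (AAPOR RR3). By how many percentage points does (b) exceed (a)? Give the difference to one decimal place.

2.7

Numerator: 612
Denominator: 612 + 80 + 434 + 170 + 90 + 636 = 2022
RR1 = 612 / 2022 = 0.3027
Eligible (known): 612 + 80 + 434 + 170 + 90 = 1386
e = 1386 / (1386 + 495) = 1386 / 1881 = 0.7368
e × U: 0.7368 × 636 = 468.60
Denominator: 1386 + 468.60 = 1854.60
RR3 = 612 / 1854.60 = 0.3300
Difference = 33.00 − 30.27 = 2.73 percentage points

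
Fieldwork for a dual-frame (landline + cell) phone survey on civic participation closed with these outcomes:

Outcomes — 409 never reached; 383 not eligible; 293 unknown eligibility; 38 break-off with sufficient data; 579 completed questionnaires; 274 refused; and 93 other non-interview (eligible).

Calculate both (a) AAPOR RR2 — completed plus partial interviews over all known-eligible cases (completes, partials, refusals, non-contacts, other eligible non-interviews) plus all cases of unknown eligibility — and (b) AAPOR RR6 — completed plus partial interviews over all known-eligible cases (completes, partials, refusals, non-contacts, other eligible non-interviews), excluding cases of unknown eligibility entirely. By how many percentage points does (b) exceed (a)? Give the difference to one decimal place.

7.7

Numerator = 579 + 38 = 617
Denominator = 579 + 38 + 274 + 409 + 93 + 293 = 1686
RR2 = 617 / 1686 = 0.3660
Denominator = 579 + 38 + 274 + 409 + 93 = 1393
RR6 = 617 / 1393 = 0.4429
Difference = 44.29 − 36.60 = 7.69 percentage points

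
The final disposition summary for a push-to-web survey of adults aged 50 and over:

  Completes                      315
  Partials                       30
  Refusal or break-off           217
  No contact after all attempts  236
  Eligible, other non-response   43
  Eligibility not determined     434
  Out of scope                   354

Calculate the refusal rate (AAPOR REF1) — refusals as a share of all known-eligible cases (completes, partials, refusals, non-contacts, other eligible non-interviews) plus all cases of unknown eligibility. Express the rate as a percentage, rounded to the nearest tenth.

Top = 217
Denominator = 315 + 30 + 217 + 236 + 43 + 434 = 1275
REF1 = 217 / 1275 = 0.1702

17.0%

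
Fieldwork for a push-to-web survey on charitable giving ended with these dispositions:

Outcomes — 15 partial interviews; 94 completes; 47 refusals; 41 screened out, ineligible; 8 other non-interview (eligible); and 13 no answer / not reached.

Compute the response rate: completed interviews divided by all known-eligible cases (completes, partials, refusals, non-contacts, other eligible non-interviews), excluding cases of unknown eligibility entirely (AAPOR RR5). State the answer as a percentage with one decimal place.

53.1%

Num → 94
Denom → 94 + 15 + 47 + 13 + 8 = 177
RR5 = 94 / 177 = 0.5311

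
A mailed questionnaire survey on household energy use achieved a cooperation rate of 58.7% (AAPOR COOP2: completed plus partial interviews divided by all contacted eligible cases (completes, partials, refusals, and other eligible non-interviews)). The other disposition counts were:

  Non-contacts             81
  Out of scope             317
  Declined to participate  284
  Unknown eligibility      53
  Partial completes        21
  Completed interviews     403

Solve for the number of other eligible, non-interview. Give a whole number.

Num = 403 + 21 = 424
COOP2 = 424 / D = 0.587
D = 424 / 0.587 = 722.3
Rest of base = 708
other eligible, non-interview = 722.3 − 708 ≈ 14

14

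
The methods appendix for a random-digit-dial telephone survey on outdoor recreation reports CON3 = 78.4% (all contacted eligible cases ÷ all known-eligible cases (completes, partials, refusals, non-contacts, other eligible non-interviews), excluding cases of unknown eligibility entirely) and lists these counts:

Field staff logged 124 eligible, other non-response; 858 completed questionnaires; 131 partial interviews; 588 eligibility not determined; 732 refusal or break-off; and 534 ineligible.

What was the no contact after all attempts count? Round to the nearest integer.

Num = 858 + 131 + 732 + 124 = 1845
CON3 = 1845 / D = 0.784
D = 1845 / 0.784 = 2353.3
Remaining denominator categories sum to 1845
no contact after all attempts = 2353.3 − 1845 ≈ 508

508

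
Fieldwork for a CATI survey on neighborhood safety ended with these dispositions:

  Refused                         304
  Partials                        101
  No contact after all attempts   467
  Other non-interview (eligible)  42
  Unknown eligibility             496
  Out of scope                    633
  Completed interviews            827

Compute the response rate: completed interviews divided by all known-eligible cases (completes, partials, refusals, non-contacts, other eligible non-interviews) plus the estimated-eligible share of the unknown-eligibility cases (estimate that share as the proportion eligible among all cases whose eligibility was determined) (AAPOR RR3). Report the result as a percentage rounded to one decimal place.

Numerator = 827
Known eligible = 827 + 101 + 304 + 467 + 42 = 1741
e = 1741 / (1741 + 633) = 1741 / 2374 = 0.7334
Eligible share of unknowns = 0.7334 × 496 = 363.77
Denominator = 1741 + 363.77 = 2104.77
RR3 = 827 / 2104.77 = 0.3929

39.3%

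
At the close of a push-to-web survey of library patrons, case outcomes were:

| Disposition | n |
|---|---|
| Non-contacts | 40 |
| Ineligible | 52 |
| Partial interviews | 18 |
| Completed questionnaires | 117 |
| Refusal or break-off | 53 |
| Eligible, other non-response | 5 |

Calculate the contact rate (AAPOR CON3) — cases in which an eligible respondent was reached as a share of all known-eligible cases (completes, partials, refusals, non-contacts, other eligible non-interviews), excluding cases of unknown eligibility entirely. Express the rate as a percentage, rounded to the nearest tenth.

Numerator = 117 + 18 + 53 + 5 = 193
Base = 117 + 18 + 53 + 40 + 5 = 233
CON3 = 193 / 233 = 0.8283

82.8%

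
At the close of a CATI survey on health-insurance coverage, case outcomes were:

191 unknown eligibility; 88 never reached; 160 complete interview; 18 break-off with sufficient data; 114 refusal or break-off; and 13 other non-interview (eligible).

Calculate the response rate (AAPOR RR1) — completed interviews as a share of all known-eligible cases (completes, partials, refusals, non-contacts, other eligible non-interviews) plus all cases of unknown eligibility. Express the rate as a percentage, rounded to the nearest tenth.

Numerator → 160
Base → 160 + 18 + 114 + 88 + 13 + 191 = 584
RR1 = 160 / 584 = 0.2740

27.4%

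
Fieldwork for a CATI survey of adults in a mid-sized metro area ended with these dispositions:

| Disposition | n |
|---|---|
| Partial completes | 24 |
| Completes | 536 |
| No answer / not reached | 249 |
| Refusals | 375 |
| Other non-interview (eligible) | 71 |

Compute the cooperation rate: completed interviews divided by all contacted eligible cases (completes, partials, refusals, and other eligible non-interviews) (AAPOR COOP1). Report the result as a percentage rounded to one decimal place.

53.3%

Numerator → 536
Denom → 536 + 24 + 375 + 71 = 1006
COOP1 = 536 / 1006 = 0.5328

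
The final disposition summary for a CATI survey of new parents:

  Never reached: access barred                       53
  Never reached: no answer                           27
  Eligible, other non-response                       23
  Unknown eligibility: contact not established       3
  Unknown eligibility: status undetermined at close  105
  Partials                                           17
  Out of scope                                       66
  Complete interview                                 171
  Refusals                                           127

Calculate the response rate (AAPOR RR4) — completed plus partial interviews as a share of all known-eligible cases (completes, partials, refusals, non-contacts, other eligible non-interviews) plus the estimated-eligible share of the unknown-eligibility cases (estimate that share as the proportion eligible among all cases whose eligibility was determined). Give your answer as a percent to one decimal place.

36.8%

Non-contacts = 27 + 53 = 80
Undetermined eligibility = 3 + 105 = 108
Top: 171 + 17 = 188
Eligible (known): 171 + 17 + 127 + 80 + 23 = 418
e = 418 / (418 + 66) = 418 / 484 = 0.8636
Eligible share of unknowns: 0.8636 × 108 = 93.27
Denominator: 418 + 93.27 = 511.27
RR4 = 188 / 511.27 = 0.3677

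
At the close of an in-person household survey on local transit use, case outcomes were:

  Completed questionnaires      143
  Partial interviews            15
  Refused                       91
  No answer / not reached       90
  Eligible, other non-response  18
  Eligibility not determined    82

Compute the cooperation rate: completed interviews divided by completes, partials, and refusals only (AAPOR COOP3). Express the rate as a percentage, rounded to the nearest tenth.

Numerator = 143
Denominator = 143 + 15 + 91 = 249
COOP3 = 143 / 249 = 0.5743

57.4%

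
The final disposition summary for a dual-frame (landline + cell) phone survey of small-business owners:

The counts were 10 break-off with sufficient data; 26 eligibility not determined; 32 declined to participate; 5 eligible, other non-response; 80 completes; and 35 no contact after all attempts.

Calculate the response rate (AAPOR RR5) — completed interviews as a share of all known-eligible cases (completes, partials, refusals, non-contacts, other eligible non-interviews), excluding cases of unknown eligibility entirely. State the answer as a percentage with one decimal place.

Num = 80
Denominator = 80 + 10 + 32 + 35 + 5 = 162
RR5 = 80 / 162 = 0.4938

49.4%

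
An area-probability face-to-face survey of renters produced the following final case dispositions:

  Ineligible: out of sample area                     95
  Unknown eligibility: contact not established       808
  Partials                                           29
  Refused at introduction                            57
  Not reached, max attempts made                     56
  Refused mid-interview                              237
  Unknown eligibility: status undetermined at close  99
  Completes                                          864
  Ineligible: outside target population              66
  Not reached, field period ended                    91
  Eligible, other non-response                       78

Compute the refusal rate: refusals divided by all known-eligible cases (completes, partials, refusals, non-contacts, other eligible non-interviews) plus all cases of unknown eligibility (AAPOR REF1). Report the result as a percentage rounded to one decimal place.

12.7%

Refused = 57 + 237 = 294
No answer / not reached = 91 + 56 = 147
Unknown if eligible = 808 + 99 = 907
Out of scope = 66 + 95 = 161
Numerator = 294
Base = 864 + 29 + 294 + 147 + 78 + 907 = 2319
REF1 = 294 / 2319 = 0.1268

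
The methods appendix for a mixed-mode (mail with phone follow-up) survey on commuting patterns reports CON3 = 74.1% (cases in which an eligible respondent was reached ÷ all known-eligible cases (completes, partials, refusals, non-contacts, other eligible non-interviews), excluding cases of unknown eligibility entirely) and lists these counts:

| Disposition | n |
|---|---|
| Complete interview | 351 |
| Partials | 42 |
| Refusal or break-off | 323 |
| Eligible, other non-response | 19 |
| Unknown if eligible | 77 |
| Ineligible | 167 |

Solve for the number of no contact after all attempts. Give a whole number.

257

Num: 351 + 42 + 323 + 19 = 735
CON3 = 735 / D = 0.741
D = 735 / 0.741 = 991.9
Other denominator terms total 735
no contact after all attempts = 991.9 − 735 ≈ 257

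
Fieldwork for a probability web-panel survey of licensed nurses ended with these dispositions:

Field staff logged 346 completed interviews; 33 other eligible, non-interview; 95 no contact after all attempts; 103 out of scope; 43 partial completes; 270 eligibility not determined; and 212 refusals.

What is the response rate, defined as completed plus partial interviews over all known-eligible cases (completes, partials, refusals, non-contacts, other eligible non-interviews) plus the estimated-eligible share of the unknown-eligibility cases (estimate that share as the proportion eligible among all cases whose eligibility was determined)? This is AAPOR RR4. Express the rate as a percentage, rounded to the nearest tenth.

40.3%

Numerator = 346 + 43 = 389
Determined eligible = 346 + 43 + 212 + 95 + 33 = 729
e = 729 / (729 + 103) = 729 / 832 = 0.8762
Estimated eligible among unknowns = 0.8762 × 270 = 236.57
Base = 729 + 236.57 = 965.57
RR4 = 389 / 965.57 = 0.4029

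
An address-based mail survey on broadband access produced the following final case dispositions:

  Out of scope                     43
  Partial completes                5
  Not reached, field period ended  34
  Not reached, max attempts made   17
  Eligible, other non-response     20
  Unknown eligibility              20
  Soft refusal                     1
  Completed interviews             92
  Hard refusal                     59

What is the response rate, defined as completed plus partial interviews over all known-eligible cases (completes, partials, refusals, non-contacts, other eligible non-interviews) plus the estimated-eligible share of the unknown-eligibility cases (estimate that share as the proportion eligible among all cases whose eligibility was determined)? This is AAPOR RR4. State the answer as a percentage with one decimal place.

Refused = 59 + 1 = 60
Non-contacts = 34 + 17 = 51
Numerator = 92 + 5 = 97
Determined eligible = 92 + 5 + 60 + 51 + 20 = 228
e = 228 / (228 + 43) = 228 / 271 = 0.8413
e × U = 0.8413 × 20 = 16.83
Denom = 228 + 16.83 = 244.83
RR4 = 97 / 244.83 = 0.3962

39.6%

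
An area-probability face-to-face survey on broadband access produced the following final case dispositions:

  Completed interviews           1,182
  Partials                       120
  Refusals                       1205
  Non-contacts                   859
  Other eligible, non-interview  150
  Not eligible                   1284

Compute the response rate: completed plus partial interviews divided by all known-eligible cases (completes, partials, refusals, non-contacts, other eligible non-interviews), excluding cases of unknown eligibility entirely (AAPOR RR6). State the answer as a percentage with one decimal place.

Num = 1182 + 120 = 1302
Denominator = 1182 + 120 + 1205 + 859 + 150 = 3516
RR6 = 1302 / 3516 = 0.3703

37.0%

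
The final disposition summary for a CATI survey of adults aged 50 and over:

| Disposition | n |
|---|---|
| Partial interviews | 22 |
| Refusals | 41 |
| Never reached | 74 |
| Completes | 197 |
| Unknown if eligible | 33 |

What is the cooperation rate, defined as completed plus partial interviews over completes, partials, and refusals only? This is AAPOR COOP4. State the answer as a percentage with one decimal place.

84.2%

Top: 197 + 22 = 219
Denominator: 197 + 22 + 41 = 260
COOP4 = 219 / 260 = 0.8423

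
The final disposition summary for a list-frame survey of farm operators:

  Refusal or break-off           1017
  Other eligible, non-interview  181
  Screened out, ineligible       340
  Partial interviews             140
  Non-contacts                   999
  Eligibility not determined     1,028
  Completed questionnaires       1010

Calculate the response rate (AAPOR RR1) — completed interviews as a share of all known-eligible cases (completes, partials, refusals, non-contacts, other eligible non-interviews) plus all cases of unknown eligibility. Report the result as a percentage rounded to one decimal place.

Num: 1010
Denom: 1010 + 140 + 1017 + 999 + 181 + 1028 = 4375
RR1 = 1010 / 4375 = 0.2309

23.1%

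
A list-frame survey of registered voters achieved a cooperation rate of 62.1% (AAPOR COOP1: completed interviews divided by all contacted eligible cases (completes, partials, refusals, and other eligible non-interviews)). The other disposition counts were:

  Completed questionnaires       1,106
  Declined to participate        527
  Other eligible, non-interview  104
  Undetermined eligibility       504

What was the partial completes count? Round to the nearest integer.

44

COOP1 = 1106 / D = 0.621
D = 1106 / 0.621 = 1781.0
Other denominator terms total 1737
partial completes = 1781.0 − 1737 ≈ 44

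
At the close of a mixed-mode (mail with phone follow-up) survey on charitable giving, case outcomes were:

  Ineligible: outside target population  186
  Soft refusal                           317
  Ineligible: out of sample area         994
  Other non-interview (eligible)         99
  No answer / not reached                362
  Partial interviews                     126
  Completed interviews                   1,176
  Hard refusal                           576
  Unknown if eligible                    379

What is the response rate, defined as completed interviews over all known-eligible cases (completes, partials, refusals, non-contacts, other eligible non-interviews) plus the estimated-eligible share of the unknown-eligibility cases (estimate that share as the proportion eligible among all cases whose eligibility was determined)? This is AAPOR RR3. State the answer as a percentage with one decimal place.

Declined to participate = 576 + 317 = 893
Not eligible = 186 + 994 = 1180
Num: 1176
Eligible (known): 1176 + 126 + 893 + 362 + 99 = 2656
e = 2656 / (2656 + 1180) = 2656 / 3836 = 0.6924
e × U: 0.6924 × 379 = 262.42
Denom: 2656 + 262.42 = 2918.42
RR3 = 1176 / 2918.42 = 0.4030

40.3%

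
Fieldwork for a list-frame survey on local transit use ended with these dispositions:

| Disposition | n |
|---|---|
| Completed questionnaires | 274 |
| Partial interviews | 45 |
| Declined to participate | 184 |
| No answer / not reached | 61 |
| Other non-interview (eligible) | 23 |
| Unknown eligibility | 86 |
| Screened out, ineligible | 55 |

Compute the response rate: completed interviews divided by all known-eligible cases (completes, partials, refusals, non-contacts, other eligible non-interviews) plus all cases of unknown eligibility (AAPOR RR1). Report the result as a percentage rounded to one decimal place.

40.7%

Num = 274
Denominator = 274 + 45 + 184 + 61 + 23 + 86 = 673
RR1 = 274 / 673 = 0.4071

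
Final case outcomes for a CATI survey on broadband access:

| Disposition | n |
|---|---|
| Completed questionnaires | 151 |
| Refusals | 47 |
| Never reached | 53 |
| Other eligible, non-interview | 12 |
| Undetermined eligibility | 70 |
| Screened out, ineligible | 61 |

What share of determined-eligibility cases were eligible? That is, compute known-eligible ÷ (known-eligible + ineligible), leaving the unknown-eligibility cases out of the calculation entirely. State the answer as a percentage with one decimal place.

81.2%

Determined eligible: 151 + 47 + 53 + 12 = 263
e = 263 / (263 + 61) = 263 / 324 = 0.8117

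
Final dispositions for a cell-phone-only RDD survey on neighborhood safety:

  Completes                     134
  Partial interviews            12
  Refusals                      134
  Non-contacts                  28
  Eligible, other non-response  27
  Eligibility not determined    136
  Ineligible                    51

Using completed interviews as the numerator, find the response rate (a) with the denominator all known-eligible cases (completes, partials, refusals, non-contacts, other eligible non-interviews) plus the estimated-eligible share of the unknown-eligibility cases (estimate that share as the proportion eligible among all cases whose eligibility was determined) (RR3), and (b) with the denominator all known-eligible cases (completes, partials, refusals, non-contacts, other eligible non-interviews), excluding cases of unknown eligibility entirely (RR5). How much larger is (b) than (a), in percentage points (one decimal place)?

10.4

Num: 134
Determined eligible: 134 + 12 + 134 + 28 + 27 = 335
e = 335 / (335 + 51) = 335 / 386 = 0.8679
Eligible share of unknowns: 0.8679 × 136 = 118.03
Base: 335 + 118.03 = 453.03
RR3 = 134 / 453.03 = 0.2958
Base: 134 + 12 + 134 + 28 + 27 = 335
RR5 = 134 / 335 = 0.4000
Difference = 40.00 − 29.58 = 10.42 percentage points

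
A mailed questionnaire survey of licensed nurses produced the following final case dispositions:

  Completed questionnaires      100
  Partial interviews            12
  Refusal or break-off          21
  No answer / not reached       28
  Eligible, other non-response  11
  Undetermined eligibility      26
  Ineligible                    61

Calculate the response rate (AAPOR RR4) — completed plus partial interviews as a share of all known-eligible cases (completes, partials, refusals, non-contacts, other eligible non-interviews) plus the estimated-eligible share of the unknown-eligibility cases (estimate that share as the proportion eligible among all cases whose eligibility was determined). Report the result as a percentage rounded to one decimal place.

58.6%

Top → 100 + 12 = 112
Known eligible → 100 + 12 + 21 + 28 + 11 = 172
e = 172 / (172 + 61) = 172 / 233 = 0.7382
e × U → 0.7382 × 26 = 19.19
Denom → 172 + 19.19 = 191.19
RR4 = 112 / 191.19 = 0.5858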